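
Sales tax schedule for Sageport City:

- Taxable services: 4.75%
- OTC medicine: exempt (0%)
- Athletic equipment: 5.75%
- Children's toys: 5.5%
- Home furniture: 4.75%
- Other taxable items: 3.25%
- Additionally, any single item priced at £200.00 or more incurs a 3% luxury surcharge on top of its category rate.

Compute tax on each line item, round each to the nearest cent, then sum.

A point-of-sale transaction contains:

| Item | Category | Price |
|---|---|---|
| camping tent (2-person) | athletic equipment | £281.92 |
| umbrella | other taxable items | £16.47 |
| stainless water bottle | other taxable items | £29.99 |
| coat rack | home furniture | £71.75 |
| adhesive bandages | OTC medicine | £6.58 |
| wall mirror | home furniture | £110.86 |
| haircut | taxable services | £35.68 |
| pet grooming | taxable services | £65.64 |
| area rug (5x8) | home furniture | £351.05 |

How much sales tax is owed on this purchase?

£66.88

Camping tent (2-person) £281.92: athletic equipment → 5.75% + 3% surcharge = 8.75% → £24.67
Umbrella £16.47: other taxable items → 3.25% → £0.54
Stainless water bottle £29.99: other taxable items → 3.25% → £0.97
Coat rack £71.75: home furniture → 4.75% → £3.41
Adhesive bandages £6.58: OTC medicine → 0% → £0.00
Wall mirror £110.86: home furniture → 4.75% → £5.27
Haircut £35.68: taxable services → 4.75% → £1.69
Pet grooming £65.64: taxable services → 4.75% → £3.12
Area rug (5x8) £351.05: home furniture → 4.75% + 3% surcharge = 7.75% → £27.21
Total tax = £24.67 + £0.54 + £0.97 + £3.41 + £5.27 + £1.69 + £3.12 + £27.21 = £66.88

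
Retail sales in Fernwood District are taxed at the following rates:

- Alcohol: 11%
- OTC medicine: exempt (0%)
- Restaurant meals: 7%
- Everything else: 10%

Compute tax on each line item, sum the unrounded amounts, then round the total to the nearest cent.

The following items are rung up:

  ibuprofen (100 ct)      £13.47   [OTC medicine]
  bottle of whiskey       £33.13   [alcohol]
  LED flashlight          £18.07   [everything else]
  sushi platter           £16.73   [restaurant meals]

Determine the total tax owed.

£6.62

Ibuprofen (100 ct) £13.47: OTC medicine → 0% → £0.00
Bottle of whiskey £33.13: alcohol → 11% → £3.6443
LED flashlight £18.07: everything else → 10% → £1.807
Sushi platter £16.73: restaurant meals → 7% → £1.1711
Unrounded tax sum = £6.6224 → £6.62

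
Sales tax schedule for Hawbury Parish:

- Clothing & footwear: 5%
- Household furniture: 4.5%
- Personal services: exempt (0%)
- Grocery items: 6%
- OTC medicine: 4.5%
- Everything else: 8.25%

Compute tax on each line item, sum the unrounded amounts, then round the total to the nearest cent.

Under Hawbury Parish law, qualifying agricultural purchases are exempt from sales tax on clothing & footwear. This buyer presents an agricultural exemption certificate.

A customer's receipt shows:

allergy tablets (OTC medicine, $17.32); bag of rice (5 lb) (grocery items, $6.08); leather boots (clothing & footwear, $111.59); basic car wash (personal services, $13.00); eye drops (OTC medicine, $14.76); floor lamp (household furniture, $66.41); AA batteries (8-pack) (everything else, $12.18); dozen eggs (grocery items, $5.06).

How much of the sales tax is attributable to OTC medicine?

$1.44

Allergy tablets $17.32: OTC medicine → 4.5% → $0.7794
Eye drops $14.76: OTC medicine → 4.5% → $0.6642
Tax on OTC medicine: unrounded sum = $1.4436 → $1.44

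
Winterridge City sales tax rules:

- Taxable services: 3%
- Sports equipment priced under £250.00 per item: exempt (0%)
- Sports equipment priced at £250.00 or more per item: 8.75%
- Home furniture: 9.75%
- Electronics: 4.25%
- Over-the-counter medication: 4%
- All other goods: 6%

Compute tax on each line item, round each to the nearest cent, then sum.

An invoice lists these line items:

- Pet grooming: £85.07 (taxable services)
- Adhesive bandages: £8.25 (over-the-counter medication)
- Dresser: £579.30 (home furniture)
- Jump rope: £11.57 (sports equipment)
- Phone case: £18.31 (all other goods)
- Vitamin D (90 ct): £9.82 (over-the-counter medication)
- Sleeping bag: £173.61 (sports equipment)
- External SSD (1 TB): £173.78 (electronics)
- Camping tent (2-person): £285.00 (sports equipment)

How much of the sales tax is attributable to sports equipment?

£24.94

Jump rope £11.57: sports equipment, under £250.00 → 0% → £0.00
Sleeping bag £173.61: sports equipment, under £250.00 → 0% → £0.00
Camping tent (2-person) £285.00: sports equipment, £250.00 or more → 8.75% → £24.94
Tax on sports equipment = £0.00 + £0.00 + £24.94 = £24.94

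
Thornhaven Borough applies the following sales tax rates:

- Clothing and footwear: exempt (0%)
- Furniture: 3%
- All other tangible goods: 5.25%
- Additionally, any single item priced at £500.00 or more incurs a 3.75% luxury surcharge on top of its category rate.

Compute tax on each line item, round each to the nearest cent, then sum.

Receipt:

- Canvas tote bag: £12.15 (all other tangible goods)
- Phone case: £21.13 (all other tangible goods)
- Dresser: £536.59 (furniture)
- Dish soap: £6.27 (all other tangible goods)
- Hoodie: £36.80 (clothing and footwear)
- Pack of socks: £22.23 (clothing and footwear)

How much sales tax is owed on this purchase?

Canvas tote bag £12.15: all other tangible goods → 5.25% → £0.64
Phone case £21.13: all other tangible goods → 5.25% → £1.11
Dresser £536.59: furniture → 3% + 3.75% surcharge = 6.75% → £36.22
Dish soap £6.27: all other tangible goods → 5.25% → £0.33
Hoodie £36.80: clothing and footwear → 0% → £0.00
Pack of socks £22.23: clothing and footwear → 0% → £0.00
Total tax = £0.64 + £1.11 + £36.22 + £0.33 = £38.30

£38.30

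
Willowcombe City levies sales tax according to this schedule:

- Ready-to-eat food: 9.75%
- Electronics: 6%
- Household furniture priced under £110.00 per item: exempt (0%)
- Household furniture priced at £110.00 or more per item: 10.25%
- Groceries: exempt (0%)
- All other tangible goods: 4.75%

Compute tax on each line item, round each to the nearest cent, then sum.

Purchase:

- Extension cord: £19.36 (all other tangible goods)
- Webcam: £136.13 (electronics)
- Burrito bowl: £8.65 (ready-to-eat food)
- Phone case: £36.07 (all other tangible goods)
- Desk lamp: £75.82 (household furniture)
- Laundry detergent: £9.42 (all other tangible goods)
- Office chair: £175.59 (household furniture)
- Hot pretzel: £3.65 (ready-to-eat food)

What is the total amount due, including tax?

£495.14

Extension cord £19.36: all other tangible goods → 4.75% → £0.92
Webcam £136.13: electronics → 6% → £8.17
Burrito bowl £8.65: ready-to-eat food → 9.75% → £0.84
Phone case £36.07: all other tangible goods → 4.75% → £1.71
Desk lamp £75.82: household furniture, under £110.00 → 0% → £0.00
Laundry detergent £9.42: all other tangible goods → 4.75% → £0.45
Office chair £175.59: household furniture, £110.00 or more → 10.25% → £18.00
Hot pretzel £3.65: ready-to-eat food → 9.75% → £0.36
Subtotal = £464.69; tax = £30.45; total due = £495.14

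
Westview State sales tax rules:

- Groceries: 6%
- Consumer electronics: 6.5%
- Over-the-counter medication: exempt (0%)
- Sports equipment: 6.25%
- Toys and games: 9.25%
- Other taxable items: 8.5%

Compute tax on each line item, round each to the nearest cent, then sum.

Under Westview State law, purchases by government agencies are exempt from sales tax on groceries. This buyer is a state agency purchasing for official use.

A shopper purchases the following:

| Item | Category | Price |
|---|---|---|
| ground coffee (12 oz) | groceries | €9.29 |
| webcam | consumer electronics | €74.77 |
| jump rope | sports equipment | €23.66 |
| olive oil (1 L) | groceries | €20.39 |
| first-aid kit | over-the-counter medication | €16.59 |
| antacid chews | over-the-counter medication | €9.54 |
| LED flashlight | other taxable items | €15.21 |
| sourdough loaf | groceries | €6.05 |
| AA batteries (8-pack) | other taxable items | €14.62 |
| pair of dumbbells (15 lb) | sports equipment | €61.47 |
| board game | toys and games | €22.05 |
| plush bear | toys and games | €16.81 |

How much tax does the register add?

Ground coffee (12 oz) €9.29: groceries, buyer-exempt → 0% → €0.00
Webcam €74.77: consumer electronics → 6.5% → €4.86
Jump rope €23.66: sports equipment → 6.25% → €1.48
Olive oil (1 L) €20.39: groceries, buyer-exempt → 0% → €0.00
First-aid kit €16.59: over-the-counter medication → 0% → €0.00
Antacid chews €9.54: over-the-counter medication → 0% → €0.00
LED flashlight €15.21: other taxable items → 8.5% → €1.29
Sourdough loaf €6.05: groceries, buyer-exempt → 0% → €0.00
AA batteries (8-pack) €14.62: other taxable items → 8.5% → €1.24
Pair of dumbbells (15 lb) €61.47: sports equipment → 6.25% → €3.84
Board game €22.05: toys and games → 9.25% → €2.04
Plush bear €16.81: toys and games → 9.25% → €1.55
Total tax = €4.86 + €1.48 + €1.29 + €1.24 + €3.84 + €2.04 + €1.55 = €16.30

€16.30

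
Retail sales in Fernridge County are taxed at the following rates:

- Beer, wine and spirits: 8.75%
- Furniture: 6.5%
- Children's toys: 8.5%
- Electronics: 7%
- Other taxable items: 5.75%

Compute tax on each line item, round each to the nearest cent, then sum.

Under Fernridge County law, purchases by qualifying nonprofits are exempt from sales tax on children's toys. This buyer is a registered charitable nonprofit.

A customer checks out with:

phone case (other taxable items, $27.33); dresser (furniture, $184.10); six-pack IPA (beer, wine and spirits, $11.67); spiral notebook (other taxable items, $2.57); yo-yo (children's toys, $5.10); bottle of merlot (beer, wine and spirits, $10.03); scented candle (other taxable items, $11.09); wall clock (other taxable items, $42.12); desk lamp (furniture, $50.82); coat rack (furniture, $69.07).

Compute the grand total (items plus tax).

$440.34

Phone case $27.33: other taxable items → 5.75% → $1.57
Dresser $184.10: furniture → 6.5% → $11.97
Six-pack IPA $11.67: beer, wine and spirits → 8.75% → $1.02
Spiral notebook $2.57: other taxable items → 5.75% → $0.15
Yo-yo $5.10: children's toys, buyer-exempt → 0% → $0.00
Bottle of merlot $10.03: beer, wine and spirits → 8.75% → $0.88
Scented candle $11.09: other taxable items → 5.75% → $0.64
Wall clock $42.12: other taxable items → 5.75% → $2.42
Desk lamp $50.82: furniture → 6.5% → $3.30
Coat rack $69.07: furniture → 6.5% → $4.49
Subtotal = $413.90; tax = $26.44; total due = $440.34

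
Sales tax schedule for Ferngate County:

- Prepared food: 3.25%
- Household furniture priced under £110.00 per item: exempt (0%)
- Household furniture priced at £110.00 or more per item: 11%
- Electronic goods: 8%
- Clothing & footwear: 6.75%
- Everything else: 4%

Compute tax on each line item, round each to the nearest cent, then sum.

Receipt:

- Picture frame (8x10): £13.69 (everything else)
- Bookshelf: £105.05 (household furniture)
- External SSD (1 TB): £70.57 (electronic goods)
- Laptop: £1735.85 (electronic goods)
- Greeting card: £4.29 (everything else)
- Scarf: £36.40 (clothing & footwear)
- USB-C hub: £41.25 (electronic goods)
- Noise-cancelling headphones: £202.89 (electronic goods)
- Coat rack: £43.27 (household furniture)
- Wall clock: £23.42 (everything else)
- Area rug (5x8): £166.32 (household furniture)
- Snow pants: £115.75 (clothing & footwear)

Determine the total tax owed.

Picture frame (8x10) £13.69: everything else → 4% → £0.55
Bookshelf £105.05: household furniture, under £110.00 → 0% → £0.00
External SSD (1 TB) £70.57: electronic goods → 8% → £5.65
Laptop £1735.85: electronic goods → 8% → £138.87
Greeting card £4.29: everything else → 4% → £0.17
Scarf £36.40: clothing & footwear → 6.75% → £2.46
USB-C hub £41.25: electronic goods → 8% → £3.30
Noise-cancelling headphones £202.89: electronic goods → 8% → £16.23
Coat rack £43.27: household furniture, under £110.00 → 0% → £0.00
Wall clock £23.42: everything else → 4% → £0.94
Area rug (5x8) £166.32: household furniture, £110.00 or more → 11% → £18.30
Snow pants £115.75: clothing & footwear → 6.75% → £7.81
Total tax = £0.55 + £5.65 + £138.87 + £0.17 + £2.46 + £3.30 + £16.23 + £0.94 + £18.30 + £7.81 = £194.28

£194.28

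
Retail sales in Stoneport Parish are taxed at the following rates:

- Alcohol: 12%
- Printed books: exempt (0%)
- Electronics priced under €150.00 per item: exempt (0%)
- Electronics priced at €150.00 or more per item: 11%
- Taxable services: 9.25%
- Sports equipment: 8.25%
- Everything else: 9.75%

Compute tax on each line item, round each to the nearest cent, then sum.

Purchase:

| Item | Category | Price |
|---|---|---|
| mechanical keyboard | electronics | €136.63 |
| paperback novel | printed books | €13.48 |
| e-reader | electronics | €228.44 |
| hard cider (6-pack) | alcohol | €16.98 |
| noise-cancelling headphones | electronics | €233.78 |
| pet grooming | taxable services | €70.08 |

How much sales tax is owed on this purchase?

€59.37

Mechanical keyboard €136.63: electronics, under €150.00 → 0% → €0.00
Paperback novel €13.48: printed books → 0% → €0.00
E-reader €228.44: electronics, €150.00 or more → 11% → €25.13
Hard cider (6-pack) €16.98: alcohol → 12% → €2.04
Noise-cancelling headphones €233.78: electronics, €150.00 or more → 11% → €25.72
Pet grooming €70.08: taxable services → 9.25% → €6.48
Total tax = €25.13 + €2.04 + €25.72 + €6.48 = €59.37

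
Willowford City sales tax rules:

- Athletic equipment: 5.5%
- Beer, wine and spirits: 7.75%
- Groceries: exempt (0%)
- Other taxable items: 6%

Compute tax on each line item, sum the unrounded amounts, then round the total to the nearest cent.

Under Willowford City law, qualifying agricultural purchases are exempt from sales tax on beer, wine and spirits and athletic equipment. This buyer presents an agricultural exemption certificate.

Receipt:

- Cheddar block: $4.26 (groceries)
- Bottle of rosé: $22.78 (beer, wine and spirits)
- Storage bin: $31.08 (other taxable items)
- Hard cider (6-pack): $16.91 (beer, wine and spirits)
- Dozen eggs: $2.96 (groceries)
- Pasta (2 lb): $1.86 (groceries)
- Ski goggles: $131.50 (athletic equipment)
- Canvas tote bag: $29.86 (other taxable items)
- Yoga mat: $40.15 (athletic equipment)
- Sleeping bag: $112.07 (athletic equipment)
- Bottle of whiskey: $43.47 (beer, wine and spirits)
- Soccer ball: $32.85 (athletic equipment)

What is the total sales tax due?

$3.66

Cheddar block $4.26: groceries → 0% → $0.00
Bottle of rosé $22.78: beer, wine and spirits, buyer-exempt → 0% → $0.00
Storage bin $31.08: other taxable items → 6% → $1.8648
Hard cider (6-pack) $16.91: beer, wine and spirits, buyer-exempt → 0% → $0.00
Dozen eggs $2.96: groceries → 0% → $0.00
Pasta (2 lb) $1.86: groceries → 0% → $0.00
Ski goggles $131.50: athletic equipment, buyer-exempt → 0% → $0.00
Canvas tote bag $29.86: other taxable items → 6% → $1.7916
Yoga mat $40.15: athletic equipment, buyer-exempt → 0% → $0.00
Sleeping bag $112.07: athletic equipment, buyer-exempt → 0% → $0.00
Bottle of whiskey $43.47: beer, wine and spirits, buyer-exempt → 0% → $0.00
Soccer ball $32.85: athletic equipment, buyer-exempt → 0% → $0.00
Unrounded tax sum = $3.6564 → $3.66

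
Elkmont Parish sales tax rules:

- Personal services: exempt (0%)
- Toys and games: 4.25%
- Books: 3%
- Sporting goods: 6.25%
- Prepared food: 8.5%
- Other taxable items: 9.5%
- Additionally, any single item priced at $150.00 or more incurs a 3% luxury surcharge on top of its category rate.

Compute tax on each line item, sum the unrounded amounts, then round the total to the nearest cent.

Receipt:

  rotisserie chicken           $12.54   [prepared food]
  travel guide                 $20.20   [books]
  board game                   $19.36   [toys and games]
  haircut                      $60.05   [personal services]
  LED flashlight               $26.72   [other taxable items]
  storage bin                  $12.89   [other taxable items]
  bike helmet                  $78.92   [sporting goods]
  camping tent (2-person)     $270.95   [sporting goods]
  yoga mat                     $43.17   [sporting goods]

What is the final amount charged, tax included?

Rotisserie chicken $12.54: prepared food → 8.5% → $1.0659
Travel guide $20.20: books → 3% → $0.606
Board game $19.36: toys and games → 4.25% → $0.8228
Haircut $60.05: personal services → 0% → $0.00
LED flashlight $26.72: other taxable items → 9.5% → $2.5384
Storage bin $12.89: other taxable items → 9.5% → $1.22455
Bike helmet $78.92: sporting goods → 6.25% → $4.9325
Camping tent (2-person) $270.95: sporting goods → 6.25% + 3% surcharge = 9.25% → $25.062875
Yoga mat $43.17: sporting goods → 6.25% → $2.698125
Subtotal = $544.80; unrounded tax = $38.95115 → $38.95; total due = $583.75

$583.75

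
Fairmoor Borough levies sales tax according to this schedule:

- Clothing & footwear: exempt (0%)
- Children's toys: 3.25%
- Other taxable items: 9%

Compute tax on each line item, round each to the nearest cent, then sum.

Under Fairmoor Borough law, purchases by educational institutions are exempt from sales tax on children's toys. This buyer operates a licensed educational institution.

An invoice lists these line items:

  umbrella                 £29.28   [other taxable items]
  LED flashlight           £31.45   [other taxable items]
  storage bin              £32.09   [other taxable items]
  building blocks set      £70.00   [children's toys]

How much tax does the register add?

Umbrella £29.28: other taxable items → 9% → £2.64
LED flashlight £31.45: other taxable items → 9% → £2.83
Storage bin £32.09: other taxable items → 9% → £2.89
Building blocks set £70.00: children's toys, buyer-exempt → 0% → £0.00
Total tax = £2.64 + £2.83 + £2.89 = £8.36

£8.36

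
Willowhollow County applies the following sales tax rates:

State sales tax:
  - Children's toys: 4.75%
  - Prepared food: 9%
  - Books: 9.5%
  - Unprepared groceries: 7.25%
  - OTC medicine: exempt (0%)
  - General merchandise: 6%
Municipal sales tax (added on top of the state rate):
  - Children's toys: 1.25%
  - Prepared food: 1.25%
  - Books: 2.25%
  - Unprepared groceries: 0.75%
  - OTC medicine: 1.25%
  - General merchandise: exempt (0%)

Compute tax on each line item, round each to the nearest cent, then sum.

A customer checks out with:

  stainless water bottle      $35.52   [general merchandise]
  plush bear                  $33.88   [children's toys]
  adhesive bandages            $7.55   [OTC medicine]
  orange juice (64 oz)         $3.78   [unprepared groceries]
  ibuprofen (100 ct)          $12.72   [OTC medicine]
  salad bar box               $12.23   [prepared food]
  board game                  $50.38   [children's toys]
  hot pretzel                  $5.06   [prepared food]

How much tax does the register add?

Stainless water bottle $35.52: general merchandise → 6% + 0% municipal = 6% → $2.13
Plush bear $33.88: children's toys → 4.75% + 1.25% municipal = 6% → $2.03
Adhesive bandages $7.55: OTC medicine → 0% + 1.25% municipal = 1.25% → $0.09
Orange juice (64 oz) $3.78: unprepared groceries → 7.25% + 0.75% municipal = 8% → $0.30
Ibuprofen (100 ct) $12.72: OTC medicine → 0% + 1.25% municipal = 1.25% → $0.16
Salad bar box $12.23: prepared food → 9% + 1.25% municipal = 10.25% → $1.25
Board game $50.38: children's toys → 4.75% + 1.25% municipal = 6% → $3.02
Hot pretzel $5.06: prepared food → 9% + 1.25% municipal = 10.25% → $0.52
Total tax = $2.13 + $2.03 + $0.09 + $0.30 + $0.16 + $1.25 + $3.02 + $0.52 = $9.50

$9.50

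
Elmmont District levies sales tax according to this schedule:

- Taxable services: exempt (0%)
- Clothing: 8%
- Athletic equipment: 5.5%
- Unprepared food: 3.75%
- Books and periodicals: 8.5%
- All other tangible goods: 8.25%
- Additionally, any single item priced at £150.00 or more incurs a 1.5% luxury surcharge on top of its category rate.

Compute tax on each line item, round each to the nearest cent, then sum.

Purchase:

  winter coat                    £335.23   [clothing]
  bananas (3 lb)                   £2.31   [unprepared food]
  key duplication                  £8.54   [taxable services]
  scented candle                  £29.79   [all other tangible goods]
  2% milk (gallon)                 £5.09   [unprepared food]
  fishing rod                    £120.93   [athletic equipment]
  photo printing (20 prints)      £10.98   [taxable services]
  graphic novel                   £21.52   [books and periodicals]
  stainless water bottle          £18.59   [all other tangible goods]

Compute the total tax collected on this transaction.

£44.60

Winter coat £335.23: clothing → 8% + 1.5% surcharge = 9.5% → £31.85
Bananas (3 lb) £2.31: unprepared food → 3.75% → £0.09
Key duplication £8.54: taxable services → 0% → £0.00
Scented candle £29.79: all other tangible goods → 8.25% → £2.46
2% milk (gallon) £5.09: unprepared food → 3.75% → £0.19
Fishing rod £120.93: athletic equipment → 5.5% → £6.65
Photo printing (20 prints) £10.98: taxable services → 0% → £0.00
Graphic novel £21.52: books and periodicals → 8.5% → £1.83
Stainless water bottle £18.59: all other tangible goods → 8.25% → £1.53
Total tax = £31.85 + £0.09 + £2.46 + £0.19 + £6.65 + £1.83 + £1.53 = £44.60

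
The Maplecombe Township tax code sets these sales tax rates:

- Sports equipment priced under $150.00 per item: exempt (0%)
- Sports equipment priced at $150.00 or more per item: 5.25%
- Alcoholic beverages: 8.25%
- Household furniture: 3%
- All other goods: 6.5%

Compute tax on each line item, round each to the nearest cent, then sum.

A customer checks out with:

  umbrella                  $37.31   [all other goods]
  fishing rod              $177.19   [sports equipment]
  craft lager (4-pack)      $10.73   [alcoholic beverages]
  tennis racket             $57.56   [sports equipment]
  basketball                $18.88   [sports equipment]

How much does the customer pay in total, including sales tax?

Umbrella $37.31: all other goods → 6.5% → $2.43
Fishing rod $177.19: sports equipment, $150.00 or more → 5.25% → $9.30
Craft lager (4-pack) $10.73: alcoholic beverages → 8.25% → $0.89
Tennis racket $57.56: sports equipment, under $150.00 → 0% → $0.00
Basketball $18.88: sports equipment, under $150.00 → 0% → $0.00
Subtotal = $301.67; tax = $12.62; total due = $314.29

$314.29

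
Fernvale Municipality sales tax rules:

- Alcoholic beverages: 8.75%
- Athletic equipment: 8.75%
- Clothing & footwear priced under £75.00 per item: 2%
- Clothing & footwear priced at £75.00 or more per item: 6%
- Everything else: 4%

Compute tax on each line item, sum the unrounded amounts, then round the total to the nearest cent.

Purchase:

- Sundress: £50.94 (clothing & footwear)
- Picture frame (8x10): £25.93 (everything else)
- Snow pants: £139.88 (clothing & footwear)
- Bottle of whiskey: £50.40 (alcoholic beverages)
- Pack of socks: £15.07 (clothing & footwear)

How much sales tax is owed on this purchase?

£15.16

Sundress £50.94: clothing & footwear, under £75.00 → 2% → £1.0188
Picture frame (8x10) £25.93: everything else → 4% → £1.0372
Snow pants £139.88: clothing & footwear, £75.00 or more → 6% → £8.3928
Bottle of whiskey £50.40: alcoholic beverages → 8.75% → £4.41
Pack of socks £15.07: clothing & footwear, under £75.00 → 2% → £0.3014
Unrounded tax sum = £15.1602 → £15.16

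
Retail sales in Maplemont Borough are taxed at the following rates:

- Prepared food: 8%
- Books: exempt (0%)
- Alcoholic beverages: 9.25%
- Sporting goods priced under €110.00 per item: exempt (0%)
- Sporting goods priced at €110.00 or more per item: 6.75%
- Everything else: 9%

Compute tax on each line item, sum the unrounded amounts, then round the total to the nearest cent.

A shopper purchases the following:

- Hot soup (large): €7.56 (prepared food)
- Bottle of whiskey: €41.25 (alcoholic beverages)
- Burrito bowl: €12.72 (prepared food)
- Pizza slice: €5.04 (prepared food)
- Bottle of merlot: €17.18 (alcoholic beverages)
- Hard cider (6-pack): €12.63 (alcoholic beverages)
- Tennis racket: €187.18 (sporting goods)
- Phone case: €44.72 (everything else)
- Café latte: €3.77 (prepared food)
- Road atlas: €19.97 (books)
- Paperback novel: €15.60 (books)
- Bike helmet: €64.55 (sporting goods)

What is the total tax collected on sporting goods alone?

€12.63

Tennis racket €187.18: sporting goods, €110.00 or more → 6.75% → €12.63465
Bike helmet €64.55: sporting goods, under €110.00 → 0% → €0.00
Tax on sporting goods: unrounded sum = €12.63465 → €12.63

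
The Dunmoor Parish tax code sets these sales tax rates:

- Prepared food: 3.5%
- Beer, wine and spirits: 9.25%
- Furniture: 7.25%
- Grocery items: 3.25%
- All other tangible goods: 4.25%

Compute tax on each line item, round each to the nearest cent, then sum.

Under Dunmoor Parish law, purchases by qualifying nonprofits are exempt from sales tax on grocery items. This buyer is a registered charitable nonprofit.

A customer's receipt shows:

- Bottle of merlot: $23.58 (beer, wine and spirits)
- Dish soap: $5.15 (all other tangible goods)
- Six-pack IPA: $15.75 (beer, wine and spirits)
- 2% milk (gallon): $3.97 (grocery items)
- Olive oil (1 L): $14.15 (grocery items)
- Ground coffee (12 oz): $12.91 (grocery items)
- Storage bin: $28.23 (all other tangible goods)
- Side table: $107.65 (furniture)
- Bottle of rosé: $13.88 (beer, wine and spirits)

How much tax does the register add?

Bottle of merlot $23.58: beer, wine and spirits → 9.25% → $2.18
Dish soap $5.15: all other tangible goods → 4.25% → $0.22
Six-pack IPA $15.75: beer, wine and spirits → 9.25% → $1.46
2% milk (gallon) $3.97: grocery items, buyer-exempt → 0% → $0.00
Olive oil (1 L) $14.15: grocery items, buyer-exempt → 0% → $0.00
Ground coffee (12 oz) $12.91: grocery items, buyer-exempt → 0% → $0.00
Storage bin $28.23: all other tangible goods → 4.25% → $1.20
Side table $107.65: furniture → 7.25% → $7.80
Bottle of rosé $13.88: beer, wine and spirits → 9.25% → $1.28
Total tax = $2.18 + $0.22 + $1.46 + $1.20 + $7.80 + $1.28 = $14.14

$14.14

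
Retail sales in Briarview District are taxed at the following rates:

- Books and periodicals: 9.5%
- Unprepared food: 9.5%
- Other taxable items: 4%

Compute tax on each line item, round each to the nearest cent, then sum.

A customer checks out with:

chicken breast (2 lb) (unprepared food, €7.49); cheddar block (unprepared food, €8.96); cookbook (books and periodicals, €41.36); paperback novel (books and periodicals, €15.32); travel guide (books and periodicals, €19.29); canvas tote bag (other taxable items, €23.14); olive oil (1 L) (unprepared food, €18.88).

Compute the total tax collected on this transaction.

€11.50

Chicken breast (2 lb) €7.49: unprepared food → 9.5% → €0.71
Cheddar block €8.96: unprepared food → 9.5% → €0.85
Cookbook €41.36: books and periodicals → 9.5% → €3.93
Paperback novel €15.32: books and periodicals → 9.5% → €1.46
Travel guide €19.29: books and periodicals → 9.5% → €1.83
Canvas tote bag €23.14: other taxable items → 4% → €0.93
Olive oil (1 L) €18.88: unprepared food → 9.5% → €1.79
Total tax = €0.71 + €0.85 + €3.93 + €1.46 + €1.83 + €0.93 + €1.79 = €11.50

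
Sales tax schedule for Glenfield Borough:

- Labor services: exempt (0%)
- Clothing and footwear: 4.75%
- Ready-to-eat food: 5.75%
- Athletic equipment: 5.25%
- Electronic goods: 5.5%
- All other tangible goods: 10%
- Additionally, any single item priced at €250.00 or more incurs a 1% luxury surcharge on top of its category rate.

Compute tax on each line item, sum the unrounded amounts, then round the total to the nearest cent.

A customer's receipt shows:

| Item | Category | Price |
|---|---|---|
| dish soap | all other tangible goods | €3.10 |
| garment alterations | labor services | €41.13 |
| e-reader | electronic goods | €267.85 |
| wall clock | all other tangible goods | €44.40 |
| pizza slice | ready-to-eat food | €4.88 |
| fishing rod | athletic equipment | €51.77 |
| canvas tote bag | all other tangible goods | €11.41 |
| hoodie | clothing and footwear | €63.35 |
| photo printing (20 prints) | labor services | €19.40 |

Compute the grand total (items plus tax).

Dish soap €3.10: all other tangible goods → 10% → €0.31
Garment alterations €41.13: labor services → 0% → €0.00
E-reader €267.85: electronic goods → 5.5% + 1% surcharge = 6.5% → €17.41025
Wall clock €44.40: all other tangible goods → 10% → €4.44
Pizza slice €4.88: ready-to-eat food → 5.75% → €0.2806
Fishing rod €51.77: athletic equipment → 5.25% → €2.717925
Canvas tote bag €11.41: all other tangible goods → 10% → €1.141
Hoodie €63.35: clothing and footwear → 4.75% → €3.009125
Photo printing (20 prints) €19.40: labor services → 0% → €0.00
Subtotal = €507.29; unrounded tax = €29.3089 → €29.31; total due = €536.60

€536.60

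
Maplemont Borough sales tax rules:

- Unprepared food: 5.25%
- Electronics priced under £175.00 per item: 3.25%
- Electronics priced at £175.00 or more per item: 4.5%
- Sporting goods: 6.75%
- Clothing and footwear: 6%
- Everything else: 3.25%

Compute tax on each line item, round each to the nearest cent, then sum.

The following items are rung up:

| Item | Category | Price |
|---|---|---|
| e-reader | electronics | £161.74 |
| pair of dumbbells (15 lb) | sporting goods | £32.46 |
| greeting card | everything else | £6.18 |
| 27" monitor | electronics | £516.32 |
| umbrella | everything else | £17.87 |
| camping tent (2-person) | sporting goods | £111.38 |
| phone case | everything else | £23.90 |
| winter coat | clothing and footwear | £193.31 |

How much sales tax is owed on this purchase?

E-reader £161.74: electronics, under £175.00 → 3.25% → £5.26
Pair of dumbbells (15 lb) £32.46: sporting goods → 6.75% → £2.19
Greeting card £6.18: everything else → 3.25% → £0.20
27" monitor £516.32: electronics, £175.00 or more → 4.5% → £23.23
Umbrella £17.87: everything else → 3.25% → £0.58
Camping tent (2-person) £111.38: sporting goods → 6.75% → £7.52
Phone case £23.90: everything else → 3.25% → £0.78
Winter coat £193.31: clothing and footwear → 6% → £11.60
Total tax = £5.26 + £2.19 + £0.20 + £23.23 + £0.58 + £7.52 + £0.78 + £11.60 = £51.36

£51.36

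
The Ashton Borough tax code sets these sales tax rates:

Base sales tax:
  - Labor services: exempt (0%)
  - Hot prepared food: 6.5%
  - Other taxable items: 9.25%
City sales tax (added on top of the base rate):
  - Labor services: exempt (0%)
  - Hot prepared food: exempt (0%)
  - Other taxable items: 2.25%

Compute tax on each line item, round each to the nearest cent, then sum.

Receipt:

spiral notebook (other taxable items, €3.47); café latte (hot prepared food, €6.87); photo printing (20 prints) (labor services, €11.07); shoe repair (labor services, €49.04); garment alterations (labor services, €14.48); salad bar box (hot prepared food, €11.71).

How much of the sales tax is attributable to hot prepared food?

€1.21

Café latte €6.87: hot prepared food → 6.5% + 0% city = 6.5% → €0.45
Salad bar box €11.71: hot prepared food → 6.5% + 0% city = 6.5% → €0.76
Tax on hot prepared food = €0.45 + €0.76 = €1.21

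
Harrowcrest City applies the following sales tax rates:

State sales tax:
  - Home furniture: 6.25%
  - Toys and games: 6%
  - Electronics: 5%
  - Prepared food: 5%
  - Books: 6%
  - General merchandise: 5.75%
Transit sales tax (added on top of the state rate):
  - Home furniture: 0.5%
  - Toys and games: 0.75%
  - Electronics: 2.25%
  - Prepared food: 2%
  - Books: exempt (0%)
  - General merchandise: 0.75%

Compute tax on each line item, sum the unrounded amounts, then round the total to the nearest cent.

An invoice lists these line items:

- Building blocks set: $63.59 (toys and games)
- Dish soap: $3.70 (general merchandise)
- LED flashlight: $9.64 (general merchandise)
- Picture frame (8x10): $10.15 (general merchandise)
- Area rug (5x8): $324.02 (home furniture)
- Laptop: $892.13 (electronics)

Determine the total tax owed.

Building blocks set $63.59: toys and games → 6% + 0.75% transit = 6.75% → $4.292325
Dish soap $3.70: general merchandise → 5.75% + 0.75% transit = 6.5% → $0.2405
LED flashlight $9.64: general merchandise → 5.75% + 0.75% transit = 6.5% → $0.6266
Picture frame (8x10) $10.15: general merchandise → 5.75% + 0.75% transit = 6.5% → $0.65975
Area rug (5x8) $324.02: home furniture → 6.25% + 0.5% transit = 6.75% → $21.87135
Laptop $892.13: electronics → 5% + 2.25% transit = 7.25% → $64.679425
Unrounded tax sum = $92.36995 → $92.37

$92.37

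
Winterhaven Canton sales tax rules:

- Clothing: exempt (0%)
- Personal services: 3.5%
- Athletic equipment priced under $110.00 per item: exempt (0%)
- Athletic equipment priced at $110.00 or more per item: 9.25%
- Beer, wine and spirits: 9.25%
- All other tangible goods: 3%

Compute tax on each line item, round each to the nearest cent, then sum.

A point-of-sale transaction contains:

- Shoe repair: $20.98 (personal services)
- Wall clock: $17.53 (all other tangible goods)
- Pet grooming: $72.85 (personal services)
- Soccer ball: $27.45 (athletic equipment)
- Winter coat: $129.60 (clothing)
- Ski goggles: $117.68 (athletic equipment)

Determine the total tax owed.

Shoe repair $20.98: personal services → 3.5% → $0.73
Wall clock $17.53: all other tangible goods → 3% → $0.53
Pet grooming $72.85: personal services → 3.5% → $2.55
Soccer ball $27.45: athletic equipment, under $110.00 → 0% → $0.00
Winter coat $129.60: clothing → 0% → $0.00
Ski goggles $117.68: athletic equipment, $110.00 or more → 9.25% → $10.89
Total tax = $0.73 + $0.53 + $2.55 + $10.89 = $14.70

$14.70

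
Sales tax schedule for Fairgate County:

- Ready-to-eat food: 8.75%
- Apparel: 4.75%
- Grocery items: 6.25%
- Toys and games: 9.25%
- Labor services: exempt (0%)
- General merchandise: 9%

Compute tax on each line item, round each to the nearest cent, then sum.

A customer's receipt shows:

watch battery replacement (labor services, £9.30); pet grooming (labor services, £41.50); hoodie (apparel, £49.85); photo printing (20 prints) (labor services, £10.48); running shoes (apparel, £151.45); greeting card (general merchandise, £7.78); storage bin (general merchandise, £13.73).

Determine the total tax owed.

Watch battery replacement £9.30: labor services → 0% → £0.00
Pet grooming £41.50: labor services → 0% → £0.00
Hoodie £49.85: apparel → 4.75% → £2.37
Photo printing (20 prints) £10.48: labor services → 0% → £0.00
Running shoes £151.45: apparel → 4.75% → £7.19
Greeting card £7.78: general merchandise → 9% → £0.70
Storage bin £13.73: general merchandise → 9% → £1.24
Total tax = £2.37 + £7.19 + £0.70 + £1.24 = £11.50

£11.50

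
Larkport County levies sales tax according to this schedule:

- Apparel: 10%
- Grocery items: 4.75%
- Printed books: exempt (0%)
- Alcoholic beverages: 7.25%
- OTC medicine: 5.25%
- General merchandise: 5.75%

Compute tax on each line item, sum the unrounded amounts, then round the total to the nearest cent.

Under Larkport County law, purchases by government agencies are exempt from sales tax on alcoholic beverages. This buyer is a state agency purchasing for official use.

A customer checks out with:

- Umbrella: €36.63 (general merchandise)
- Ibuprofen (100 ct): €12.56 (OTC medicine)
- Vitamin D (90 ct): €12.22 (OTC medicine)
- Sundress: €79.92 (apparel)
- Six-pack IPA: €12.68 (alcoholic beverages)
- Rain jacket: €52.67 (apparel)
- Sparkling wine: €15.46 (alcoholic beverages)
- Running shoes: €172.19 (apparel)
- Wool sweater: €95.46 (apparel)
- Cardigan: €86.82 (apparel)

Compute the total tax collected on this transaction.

€52.11

Umbrella €36.63: general merchandise → 5.75% → €2.106225
Ibuprofen (100 ct) €12.56: OTC medicine → 5.25% → €0.6594
Vitamin D (90 ct) €12.22: OTC medicine → 5.25% → €0.64155
Sundress €79.92: apparel → 10% → €7.992
Six-pack IPA €12.68: alcoholic beverages, buyer-exempt → 0% → €0.00
Rain jacket €52.67: apparel → 10% → €5.267
Sparkling wine €15.46: alcoholic beverages, buyer-exempt → 0% → €0.00
Running shoes €172.19: apparel → 10% → €17.219
Wool sweater €95.46: apparel → 10% → €9.546
Cardigan €86.82: apparel → 10% → €8.682
Unrounded tax sum = €52.113175 → €52.11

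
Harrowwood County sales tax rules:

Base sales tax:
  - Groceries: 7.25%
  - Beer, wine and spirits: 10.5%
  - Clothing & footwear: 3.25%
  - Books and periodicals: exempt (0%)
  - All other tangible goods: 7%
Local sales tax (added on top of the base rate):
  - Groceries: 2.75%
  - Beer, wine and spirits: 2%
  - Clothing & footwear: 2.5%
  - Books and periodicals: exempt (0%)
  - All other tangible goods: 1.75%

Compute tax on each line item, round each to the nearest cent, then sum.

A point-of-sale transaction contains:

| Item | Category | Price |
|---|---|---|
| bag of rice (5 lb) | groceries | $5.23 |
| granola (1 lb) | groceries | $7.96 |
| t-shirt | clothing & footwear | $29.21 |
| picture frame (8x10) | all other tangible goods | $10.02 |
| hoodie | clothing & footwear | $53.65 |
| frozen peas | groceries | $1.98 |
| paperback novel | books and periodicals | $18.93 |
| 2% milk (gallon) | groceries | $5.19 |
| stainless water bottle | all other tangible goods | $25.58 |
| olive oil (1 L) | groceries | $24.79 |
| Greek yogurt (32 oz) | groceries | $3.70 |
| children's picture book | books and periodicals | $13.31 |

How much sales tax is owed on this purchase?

$12.77

Bag of rice (5 lb) $5.23: groceries → 7.25% + 2.75% local = 10% → $0.52
Granola (1 lb) $7.96: groceries → 7.25% + 2.75% local = 10% → $0.80
T-shirt $29.21: clothing & footwear → 3.25% + 2.5% local = 5.75% → $1.68
Picture frame (8x10) $10.02: all other tangible goods → 7% + 1.75% local = 8.75% → $0.88
Hoodie $53.65: clothing & footwear → 3.25% + 2.5% local = 5.75% → $3.08
Frozen peas $1.98: groceries → 7.25% + 2.75% local = 10% → $0.20
Paperback novel $18.93: books and periodicals → 0% + 0% local = 0% → $0.00
2% milk (gallon) $5.19: groceries → 7.25% + 2.75% local = 10% → $0.52
Stainless water bottle $25.58: all other tangible goods → 7% + 1.75% local = 8.75% → $2.24
Olive oil (1 L) $24.79: groceries → 7.25% + 2.75% local = 10% → $2.48
Greek yogurt (32 oz) $3.70: groceries → 7.25% + 2.75% local = 10% → $0.37
Children's picture book $13.31: books and periodicals → 0% + 0% local = 0% → $0.00
Total tax = $0.52 + $0.80 + $1.68 + $0.88 + $3.08 + $0.20 + $0.52 + $2.24 + $2.48 + $0.37 = $12.77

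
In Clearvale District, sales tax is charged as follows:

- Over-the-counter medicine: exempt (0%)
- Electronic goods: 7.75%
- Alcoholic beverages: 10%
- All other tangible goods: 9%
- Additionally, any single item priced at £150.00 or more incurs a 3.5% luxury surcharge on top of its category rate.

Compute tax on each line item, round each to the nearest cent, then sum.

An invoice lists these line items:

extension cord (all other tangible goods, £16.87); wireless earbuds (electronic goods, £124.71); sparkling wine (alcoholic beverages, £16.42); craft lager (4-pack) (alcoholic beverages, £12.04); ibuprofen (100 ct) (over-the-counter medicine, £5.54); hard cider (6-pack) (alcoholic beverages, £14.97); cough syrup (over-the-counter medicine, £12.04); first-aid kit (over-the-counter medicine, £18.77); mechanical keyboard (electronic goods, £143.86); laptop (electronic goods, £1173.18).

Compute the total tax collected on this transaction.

Extension cord £16.87: all other tangible goods → 9% → £1.52
Wireless earbuds £124.71: electronic goods → 7.75% → £9.67
Sparkling wine £16.42: alcoholic beverages → 10% → £1.64
Craft lager (4-pack) £12.04: alcoholic beverages → 10% → £1.20
Ibuprofen (100 ct) £5.54: over-the-counter medicine → 0% → £0.00
Hard cider (6-pack) £14.97: alcoholic beverages → 10% → £1.50
Cough syrup £12.04: over-the-counter medicine → 0% → £0.00
First-aid kit £18.77: over-the-counter medicine → 0% → £0.00
Mechanical keyboard £143.86: electronic goods → 7.75% → £11.15
Laptop £1173.18: electronic goods → 7.75% + 3.5% surcharge = 11.25% → £131.98
Total tax = £1.52 + £9.67 + £1.64 + £1.20 + £1.50 + £11.15 + £131.98 = £158.66

£158.66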